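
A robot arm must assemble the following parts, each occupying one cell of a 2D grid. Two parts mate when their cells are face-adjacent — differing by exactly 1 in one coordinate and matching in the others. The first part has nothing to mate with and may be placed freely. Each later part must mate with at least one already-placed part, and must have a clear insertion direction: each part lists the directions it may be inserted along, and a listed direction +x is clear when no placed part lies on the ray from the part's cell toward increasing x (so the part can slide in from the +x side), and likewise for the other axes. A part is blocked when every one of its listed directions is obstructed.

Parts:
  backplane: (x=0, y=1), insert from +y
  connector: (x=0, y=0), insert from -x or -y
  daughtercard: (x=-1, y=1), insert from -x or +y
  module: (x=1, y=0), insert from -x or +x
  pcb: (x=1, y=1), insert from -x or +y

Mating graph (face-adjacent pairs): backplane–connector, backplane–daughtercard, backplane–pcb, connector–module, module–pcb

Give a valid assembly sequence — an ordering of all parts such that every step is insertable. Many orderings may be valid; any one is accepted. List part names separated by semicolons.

1. daughtercard@(-1, 1) [-x clear] — {daughtercard}
2. backplane@(0, 1) [+y clear] — {backplane, daughtercard}
3. connector@(0, 0) [-x clear] — {backplane, connector, daughtercard}
4. module@(1, 0) [+x clear] — {backplane, connector, daughtercard, module}
5. pcb@(1, 1) [+y clear] — {backplane, connector, daughtercard, module, pcb}

daughtercard; backplane; connector; module; pcb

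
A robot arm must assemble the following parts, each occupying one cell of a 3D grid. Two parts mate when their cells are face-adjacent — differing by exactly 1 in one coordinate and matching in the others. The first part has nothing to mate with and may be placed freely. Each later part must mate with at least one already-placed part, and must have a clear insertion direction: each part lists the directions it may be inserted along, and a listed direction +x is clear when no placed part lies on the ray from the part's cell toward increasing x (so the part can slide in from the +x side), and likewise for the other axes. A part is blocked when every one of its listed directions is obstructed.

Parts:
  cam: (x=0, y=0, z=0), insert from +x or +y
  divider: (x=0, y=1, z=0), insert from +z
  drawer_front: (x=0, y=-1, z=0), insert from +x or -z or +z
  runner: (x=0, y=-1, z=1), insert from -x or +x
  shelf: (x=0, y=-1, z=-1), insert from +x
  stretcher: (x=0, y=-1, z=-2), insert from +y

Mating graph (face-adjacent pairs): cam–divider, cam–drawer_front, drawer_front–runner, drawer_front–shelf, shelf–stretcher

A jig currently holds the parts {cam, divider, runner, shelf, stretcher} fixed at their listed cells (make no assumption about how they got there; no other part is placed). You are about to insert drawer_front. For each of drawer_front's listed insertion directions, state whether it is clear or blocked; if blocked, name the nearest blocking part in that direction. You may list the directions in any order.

+x: ray from drawer_front(0, -1, 0) has no placed part ⇒ clear
-z: nearest on ray is shelf@(0, -1, -1) ⇒ blocked
+z: nearest on ray is runner@(0, -1, 1) ⇒ blocked

+x: clear; +z: blocked by runner; -z: blocked by shelf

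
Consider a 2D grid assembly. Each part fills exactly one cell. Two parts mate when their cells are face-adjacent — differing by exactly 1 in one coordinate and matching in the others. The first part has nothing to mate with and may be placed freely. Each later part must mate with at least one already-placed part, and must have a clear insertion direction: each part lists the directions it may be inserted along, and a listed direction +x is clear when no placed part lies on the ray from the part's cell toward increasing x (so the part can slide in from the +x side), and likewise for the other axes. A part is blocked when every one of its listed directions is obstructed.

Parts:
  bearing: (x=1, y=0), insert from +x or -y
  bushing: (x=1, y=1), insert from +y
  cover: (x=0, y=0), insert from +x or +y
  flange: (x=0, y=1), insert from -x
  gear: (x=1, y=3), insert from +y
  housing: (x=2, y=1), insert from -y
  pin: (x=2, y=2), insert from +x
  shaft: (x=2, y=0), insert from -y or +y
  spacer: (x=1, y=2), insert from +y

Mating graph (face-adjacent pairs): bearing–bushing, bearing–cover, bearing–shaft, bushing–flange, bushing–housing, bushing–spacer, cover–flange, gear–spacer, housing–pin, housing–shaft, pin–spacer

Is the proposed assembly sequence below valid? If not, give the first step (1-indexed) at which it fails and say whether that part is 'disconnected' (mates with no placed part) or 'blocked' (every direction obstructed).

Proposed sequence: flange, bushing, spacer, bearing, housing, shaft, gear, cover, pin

Invalid at step 8 (blocked)

1. flange@(0, 1) [-x clear] — {flange}
2. bushing@(1, 1) [+y clear] — {bushing, flange}
3. spacer@(1, 2) [+y clear] — {bushing, flange, spacer}
4. bearing@(1, 0) [+x clear] — {bearing, bushing, flange, spacer}
5. housing@(2, 1) [-y clear] — {bearing, bushing, flange, housing, spacer}
6. shaft@(2, 0) [-y clear] — {bearing, bushing, flange, housing, shaft, spacer}
7. gear@(1, 3) [+y clear] — {bearing, bushing, flange, gear, housing, shaft, spacer}
8. cover@(0, 0) — +x/+y all obstructed ⇒ blocked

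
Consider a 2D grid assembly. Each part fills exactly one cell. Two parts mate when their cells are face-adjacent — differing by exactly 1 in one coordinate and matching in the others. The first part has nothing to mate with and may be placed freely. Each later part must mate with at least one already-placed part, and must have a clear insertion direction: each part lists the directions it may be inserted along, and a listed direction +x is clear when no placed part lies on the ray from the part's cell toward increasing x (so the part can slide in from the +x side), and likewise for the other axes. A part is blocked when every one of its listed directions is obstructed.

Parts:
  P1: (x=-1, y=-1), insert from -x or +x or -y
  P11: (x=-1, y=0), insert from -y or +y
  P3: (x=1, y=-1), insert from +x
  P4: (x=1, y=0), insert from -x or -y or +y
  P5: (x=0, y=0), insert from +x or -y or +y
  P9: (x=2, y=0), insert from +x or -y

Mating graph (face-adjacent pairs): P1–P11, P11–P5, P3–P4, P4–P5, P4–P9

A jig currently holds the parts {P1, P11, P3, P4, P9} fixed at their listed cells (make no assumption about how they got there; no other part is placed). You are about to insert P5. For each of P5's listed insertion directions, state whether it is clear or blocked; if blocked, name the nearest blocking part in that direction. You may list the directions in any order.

+x: blocked by P4; +y: clear; -y: clear

+x: nearest on ray is P4@(1, 0) ⇒ blocked
-y: ray from P5(0, 0) has no placed part ⇒ clear
+y: ray from P5(0, 0) has no placed part ⇒ clear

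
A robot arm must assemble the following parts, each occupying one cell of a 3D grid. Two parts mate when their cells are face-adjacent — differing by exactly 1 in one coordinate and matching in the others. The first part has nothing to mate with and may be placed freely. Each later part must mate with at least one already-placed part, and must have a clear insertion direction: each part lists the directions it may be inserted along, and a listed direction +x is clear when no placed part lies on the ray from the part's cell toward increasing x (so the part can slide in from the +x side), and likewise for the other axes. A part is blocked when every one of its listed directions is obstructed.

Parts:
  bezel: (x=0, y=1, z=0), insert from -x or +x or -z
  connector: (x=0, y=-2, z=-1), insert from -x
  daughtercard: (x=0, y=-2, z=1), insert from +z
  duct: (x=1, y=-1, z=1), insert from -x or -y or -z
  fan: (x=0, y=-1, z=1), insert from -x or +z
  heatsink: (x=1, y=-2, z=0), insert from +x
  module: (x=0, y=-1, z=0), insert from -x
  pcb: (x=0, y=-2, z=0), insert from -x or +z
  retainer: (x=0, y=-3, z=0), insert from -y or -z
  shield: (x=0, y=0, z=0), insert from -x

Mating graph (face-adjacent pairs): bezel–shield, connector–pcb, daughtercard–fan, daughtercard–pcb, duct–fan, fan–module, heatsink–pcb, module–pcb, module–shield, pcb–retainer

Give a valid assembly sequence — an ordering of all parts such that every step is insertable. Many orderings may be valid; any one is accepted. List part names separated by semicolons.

1. fan@(0, -1, 1) [-x clear] — {fan}
2. daughtercard@(0, -2, 1) [+z clear] — {daughtercard, fan}
3. pcb@(0, -2, 0) [-x clear] — {daughtercard, fan, pcb}
4. connector@(0, -2, -1) [-x clear] — {connector, daughtercard, fan, pcb}
5. heatsink@(1, -2, 0) [+x clear] — {connector, daughtercard, fan, heatsink, pcb}
6. retainer@(0, -3, 0) [-y clear] — {connector, daughtercard, fan, heatsink, pcb, retainer}
7. module@(0, -1, 0) [-x clear] — {connector, daughtercard, fan, heatsink, module, pcb, retainer}
8. shield@(0, 0, 0) [-x clear] — {connector, daughtercard, fan, heatsink, module, pcb, retainer, shield}
9. bezel@(0, 1, 0) [-x clear] — {bezel, connector, daughtercard, fan, heatsink, module, pcb, retainer, shield}
10. duct@(1, -1, 1) [-y clear] — {bezel, connector, daughtercard, duct, fan, heatsink, module, pcb, retainer, shield}

fan; daughtercard; pcb; connector; heatsink; retainer; module; shield; bezel; duct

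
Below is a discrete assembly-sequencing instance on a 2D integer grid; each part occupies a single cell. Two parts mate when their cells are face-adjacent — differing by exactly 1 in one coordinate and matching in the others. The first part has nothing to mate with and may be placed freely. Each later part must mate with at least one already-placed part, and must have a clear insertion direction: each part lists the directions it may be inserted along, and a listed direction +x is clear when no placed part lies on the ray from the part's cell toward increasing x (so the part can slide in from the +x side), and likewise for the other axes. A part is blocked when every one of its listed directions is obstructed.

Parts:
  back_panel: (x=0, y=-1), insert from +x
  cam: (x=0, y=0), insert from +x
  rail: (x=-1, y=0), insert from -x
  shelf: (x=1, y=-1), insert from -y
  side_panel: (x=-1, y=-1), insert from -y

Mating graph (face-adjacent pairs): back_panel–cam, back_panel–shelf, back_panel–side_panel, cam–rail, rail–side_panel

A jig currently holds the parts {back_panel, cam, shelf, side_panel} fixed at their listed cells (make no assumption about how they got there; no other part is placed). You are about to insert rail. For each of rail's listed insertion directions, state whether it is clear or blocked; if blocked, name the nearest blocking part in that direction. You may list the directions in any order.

-x: clear

-x: ray from rail(-1, 0) has no placed part ⇒ clear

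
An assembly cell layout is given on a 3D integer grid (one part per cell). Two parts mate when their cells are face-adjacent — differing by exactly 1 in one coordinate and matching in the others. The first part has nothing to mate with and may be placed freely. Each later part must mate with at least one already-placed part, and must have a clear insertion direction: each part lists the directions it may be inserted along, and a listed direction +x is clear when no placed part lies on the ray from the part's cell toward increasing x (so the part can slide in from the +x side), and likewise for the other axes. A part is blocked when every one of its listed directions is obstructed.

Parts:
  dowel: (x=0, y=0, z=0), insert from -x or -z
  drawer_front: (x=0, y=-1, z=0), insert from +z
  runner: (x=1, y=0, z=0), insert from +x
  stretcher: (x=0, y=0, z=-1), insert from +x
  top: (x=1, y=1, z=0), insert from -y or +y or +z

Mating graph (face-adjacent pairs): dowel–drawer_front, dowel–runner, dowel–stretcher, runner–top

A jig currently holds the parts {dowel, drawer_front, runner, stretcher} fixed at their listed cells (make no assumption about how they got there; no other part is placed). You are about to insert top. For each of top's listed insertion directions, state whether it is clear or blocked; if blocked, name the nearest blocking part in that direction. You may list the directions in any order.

+y: clear; +z: clear; -y: blocked by runner

-y: nearest on ray is runner@(1, 0, 0) ⇒ blocked
+y: ray from top(1, 1, 0) has no placed part ⇒ clear
+z: ray from top(1, 1, 0) has no placed part ⇒ clear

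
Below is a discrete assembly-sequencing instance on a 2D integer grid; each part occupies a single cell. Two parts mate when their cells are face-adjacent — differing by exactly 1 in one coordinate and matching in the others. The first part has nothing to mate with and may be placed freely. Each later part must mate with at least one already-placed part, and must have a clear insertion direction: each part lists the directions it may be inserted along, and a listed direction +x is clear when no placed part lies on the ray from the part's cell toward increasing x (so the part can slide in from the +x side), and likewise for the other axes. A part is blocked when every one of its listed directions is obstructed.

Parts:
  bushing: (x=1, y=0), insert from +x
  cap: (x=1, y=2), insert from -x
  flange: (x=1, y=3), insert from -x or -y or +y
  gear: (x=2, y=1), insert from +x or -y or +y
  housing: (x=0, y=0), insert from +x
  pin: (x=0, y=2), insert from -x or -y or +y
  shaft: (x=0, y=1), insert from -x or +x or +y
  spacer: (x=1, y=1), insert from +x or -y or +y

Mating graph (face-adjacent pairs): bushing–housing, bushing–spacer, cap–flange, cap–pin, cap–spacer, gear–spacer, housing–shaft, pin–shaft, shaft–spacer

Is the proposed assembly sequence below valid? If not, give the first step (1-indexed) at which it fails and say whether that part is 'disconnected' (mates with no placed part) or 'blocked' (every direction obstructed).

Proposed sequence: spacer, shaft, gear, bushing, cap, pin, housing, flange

1. spacer@(1, 1) [+x clear] — {spacer}
2. shaft@(0, 1) [-x clear] — {shaft, spacer}
3. gear@(2, 1) [+x clear] — {gear, shaft, spacer}
4. bushing@(1, 0) [+x clear] — {bushing, gear, shaft, spacer}
5. cap@(1, 2) [-x clear] — {bushing, cap, gear, shaft, spacer}
6. pin@(0, 2) [-x clear] — {bushing, cap, gear, pin, shaft, spacer}
7. housing@(0, 0) — +x all obstructed ⇒ blocked

Invalid at step 7 (blocked)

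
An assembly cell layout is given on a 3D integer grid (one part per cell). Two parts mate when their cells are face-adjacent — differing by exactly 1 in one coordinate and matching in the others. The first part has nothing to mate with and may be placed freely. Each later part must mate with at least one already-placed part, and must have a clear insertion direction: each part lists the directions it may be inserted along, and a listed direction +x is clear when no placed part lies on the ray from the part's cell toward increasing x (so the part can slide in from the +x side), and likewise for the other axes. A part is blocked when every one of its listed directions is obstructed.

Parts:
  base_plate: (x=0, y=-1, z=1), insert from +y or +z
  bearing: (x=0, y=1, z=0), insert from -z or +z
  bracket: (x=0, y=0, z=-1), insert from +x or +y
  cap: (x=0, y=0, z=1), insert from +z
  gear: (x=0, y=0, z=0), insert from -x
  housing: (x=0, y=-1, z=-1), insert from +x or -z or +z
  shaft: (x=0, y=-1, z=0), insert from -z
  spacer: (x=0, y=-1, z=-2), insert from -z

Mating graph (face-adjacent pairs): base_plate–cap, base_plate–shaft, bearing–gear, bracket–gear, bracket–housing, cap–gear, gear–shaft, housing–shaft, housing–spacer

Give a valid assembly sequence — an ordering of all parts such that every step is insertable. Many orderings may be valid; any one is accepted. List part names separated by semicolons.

gear; bearing; bracket; shaft; housing; spacer; base_plate; cap

1. gear@(0, 0, 0) [-x clear] — {gear}
2. bearing@(0, 1, 0) [-z clear] — {bearing, gear}
3. bracket@(0, 0, -1) [+x clear] — {bearing, bracket, gear}
4. shaft@(0, -1, 0) [-z clear] — {bearing, bracket, gear, shaft}
5. housing@(0, -1, -1) [+x clear] — {bearing, bracket, gear, housing, shaft}
6. spacer@(0, -1, -2) [-z clear] — {bearing, bracket, gear, housing, shaft, spacer}
7. base_plate@(0, -1, 1) [+y clear] — {base_plate, bearing, bracket, gear, housing, shaft, spacer}
8. cap@(0, 0, 1) [+z clear] — {base_plate, bearing, bracket, cap, gear, housing, shaft, spacer}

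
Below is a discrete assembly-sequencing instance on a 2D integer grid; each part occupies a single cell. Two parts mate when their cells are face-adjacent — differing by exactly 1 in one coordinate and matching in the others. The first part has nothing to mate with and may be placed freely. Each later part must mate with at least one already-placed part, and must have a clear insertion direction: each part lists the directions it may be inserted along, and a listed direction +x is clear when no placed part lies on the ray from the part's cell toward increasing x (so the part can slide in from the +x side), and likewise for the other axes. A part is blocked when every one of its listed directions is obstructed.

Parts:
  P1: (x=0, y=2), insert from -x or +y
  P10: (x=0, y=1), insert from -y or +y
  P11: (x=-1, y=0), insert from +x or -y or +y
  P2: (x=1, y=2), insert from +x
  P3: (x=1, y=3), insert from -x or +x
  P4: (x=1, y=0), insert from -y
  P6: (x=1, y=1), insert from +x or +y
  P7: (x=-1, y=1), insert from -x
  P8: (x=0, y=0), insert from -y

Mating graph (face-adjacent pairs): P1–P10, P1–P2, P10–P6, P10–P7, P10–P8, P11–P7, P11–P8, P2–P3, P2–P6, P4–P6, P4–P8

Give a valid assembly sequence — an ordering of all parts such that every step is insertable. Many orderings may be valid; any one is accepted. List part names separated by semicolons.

1. P8@(0, 0) [-y clear] — {P8}
2. P11@(-1, 0) [-y clear] — {P11, P8}
3. P7@(-1, 1) [-x clear] — {P11, P7, P8}
4. P4@(1, 0) [-y clear] — {P11, P4, P7, P8}
5. P10@(0, 1) [+y clear] — {P10, P11, P4, P7, P8}
6. P1@(0, 2) [-x clear] — {P1, P10, P11, P4, P7, P8}
7. P2@(1, 2) [+x clear] — {P1, P10, P11, P2, P4, P7, P8}
8. P3@(1, 3) [-x clear] — {P1, P10, P11, P2, P3, P4, P7, P8}
9. P6@(1, 1) [+x clear] — {P1, P10, P11, P2, P3, P4, P6, P7, P8}

P8; P11; P7; P4; P10; P1; P2; P3; P6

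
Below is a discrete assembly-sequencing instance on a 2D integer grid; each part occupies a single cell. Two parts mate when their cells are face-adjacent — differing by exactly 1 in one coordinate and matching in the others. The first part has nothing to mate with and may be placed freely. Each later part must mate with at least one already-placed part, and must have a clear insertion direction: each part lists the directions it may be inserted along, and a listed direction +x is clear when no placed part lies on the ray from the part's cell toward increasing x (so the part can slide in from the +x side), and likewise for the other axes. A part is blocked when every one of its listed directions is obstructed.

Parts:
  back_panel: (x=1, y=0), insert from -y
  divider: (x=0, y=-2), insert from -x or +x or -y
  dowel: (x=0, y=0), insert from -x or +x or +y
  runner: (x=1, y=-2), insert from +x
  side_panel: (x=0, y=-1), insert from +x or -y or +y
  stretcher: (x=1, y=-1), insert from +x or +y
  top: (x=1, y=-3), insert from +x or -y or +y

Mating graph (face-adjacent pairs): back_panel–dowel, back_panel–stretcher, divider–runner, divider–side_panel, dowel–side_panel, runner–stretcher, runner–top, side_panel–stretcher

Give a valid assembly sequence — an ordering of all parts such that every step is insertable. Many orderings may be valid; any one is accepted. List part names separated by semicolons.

1. back_panel@(1, 0) [-y clear] — {back_panel}
2. stretcher@(1, -1) [+x clear] — {back_panel, stretcher}
3. side_panel@(0, -1) [-y clear] — {back_panel, side_panel, stretcher}
4. divider@(0, -2) [-x clear] — {back_panel, divider, side_panel, stretcher}
5. runner@(1, -2) [+x clear] — {back_panel, divider, runner, side_panel, stretcher}
6. top@(1, -3) [+x clear] — {back_panel, divider, runner, side_panel, stretcher, top}
7. dowel@(0, 0) [-x clear] — {back_panel, divider, dowel, runner, side_panel, stretcher, top}

back_panel; stretcher; side_panel; divider; runner; top; dowel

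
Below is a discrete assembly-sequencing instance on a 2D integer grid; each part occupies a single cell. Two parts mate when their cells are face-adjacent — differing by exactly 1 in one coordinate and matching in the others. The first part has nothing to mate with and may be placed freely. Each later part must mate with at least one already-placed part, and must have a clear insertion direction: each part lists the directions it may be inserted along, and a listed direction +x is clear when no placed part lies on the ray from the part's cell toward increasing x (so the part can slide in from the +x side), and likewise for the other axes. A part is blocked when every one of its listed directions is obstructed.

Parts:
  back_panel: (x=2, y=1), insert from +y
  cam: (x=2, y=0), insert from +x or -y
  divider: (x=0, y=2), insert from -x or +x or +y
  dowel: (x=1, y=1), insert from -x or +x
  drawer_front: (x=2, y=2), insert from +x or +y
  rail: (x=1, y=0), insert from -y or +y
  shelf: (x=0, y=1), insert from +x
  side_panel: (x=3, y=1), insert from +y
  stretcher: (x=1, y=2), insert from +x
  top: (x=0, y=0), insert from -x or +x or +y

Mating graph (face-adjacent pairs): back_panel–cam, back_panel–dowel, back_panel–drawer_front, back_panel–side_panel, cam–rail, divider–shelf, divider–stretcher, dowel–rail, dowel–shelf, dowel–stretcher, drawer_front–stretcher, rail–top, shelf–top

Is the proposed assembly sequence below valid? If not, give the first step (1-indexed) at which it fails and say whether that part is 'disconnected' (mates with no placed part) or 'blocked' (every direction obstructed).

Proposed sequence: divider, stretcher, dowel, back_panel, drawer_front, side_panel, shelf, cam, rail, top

Invalid at step 7 (blocked)

1. divider@(0, 2) [-x clear] — {divider}
2. stretcher@(1, 2) [+x clear] — {divider, stretcher}
3. dowel@(1, 1) [-x clear] — {divider, dowel, stretcher}
4. back_panel@(2, 1) [+y clear] — {back_panel, divider, dowel, stretcher}
5. drawer_front@(2, 2) [+x clear] — {back_panel, divider, dowel, drawer_front, stretcher}
6. side_panel@(3, 1) [+y clear] — {back_panel, divider, dowel, drawer_front, side_panel, stretcher}
7. shelf@(0, 1) — +x all obstructed ⇒ blocked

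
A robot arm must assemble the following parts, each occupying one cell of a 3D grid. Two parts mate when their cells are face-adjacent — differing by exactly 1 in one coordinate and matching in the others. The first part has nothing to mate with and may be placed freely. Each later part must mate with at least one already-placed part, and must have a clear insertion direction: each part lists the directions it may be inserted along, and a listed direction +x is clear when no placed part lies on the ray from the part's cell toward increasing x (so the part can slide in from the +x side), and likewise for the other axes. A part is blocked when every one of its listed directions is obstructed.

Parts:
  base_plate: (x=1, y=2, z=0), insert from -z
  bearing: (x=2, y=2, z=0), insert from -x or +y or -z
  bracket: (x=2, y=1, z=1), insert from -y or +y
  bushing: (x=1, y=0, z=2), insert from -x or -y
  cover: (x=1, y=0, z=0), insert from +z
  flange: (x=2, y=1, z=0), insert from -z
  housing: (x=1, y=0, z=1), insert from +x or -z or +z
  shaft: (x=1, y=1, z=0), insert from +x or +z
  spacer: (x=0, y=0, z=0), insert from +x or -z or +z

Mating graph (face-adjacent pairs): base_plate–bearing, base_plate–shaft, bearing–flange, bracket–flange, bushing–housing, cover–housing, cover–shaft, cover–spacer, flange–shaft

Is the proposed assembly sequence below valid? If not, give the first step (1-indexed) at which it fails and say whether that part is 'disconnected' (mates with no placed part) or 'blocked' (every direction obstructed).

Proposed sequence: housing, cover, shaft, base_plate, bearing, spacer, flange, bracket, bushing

1. housing@(1, 0, 1) [+x clear] — {housing}
2. cover@(1, 0, 0) — +z all obstructed ⇒ blocked

Invalid at step 2 (blocked)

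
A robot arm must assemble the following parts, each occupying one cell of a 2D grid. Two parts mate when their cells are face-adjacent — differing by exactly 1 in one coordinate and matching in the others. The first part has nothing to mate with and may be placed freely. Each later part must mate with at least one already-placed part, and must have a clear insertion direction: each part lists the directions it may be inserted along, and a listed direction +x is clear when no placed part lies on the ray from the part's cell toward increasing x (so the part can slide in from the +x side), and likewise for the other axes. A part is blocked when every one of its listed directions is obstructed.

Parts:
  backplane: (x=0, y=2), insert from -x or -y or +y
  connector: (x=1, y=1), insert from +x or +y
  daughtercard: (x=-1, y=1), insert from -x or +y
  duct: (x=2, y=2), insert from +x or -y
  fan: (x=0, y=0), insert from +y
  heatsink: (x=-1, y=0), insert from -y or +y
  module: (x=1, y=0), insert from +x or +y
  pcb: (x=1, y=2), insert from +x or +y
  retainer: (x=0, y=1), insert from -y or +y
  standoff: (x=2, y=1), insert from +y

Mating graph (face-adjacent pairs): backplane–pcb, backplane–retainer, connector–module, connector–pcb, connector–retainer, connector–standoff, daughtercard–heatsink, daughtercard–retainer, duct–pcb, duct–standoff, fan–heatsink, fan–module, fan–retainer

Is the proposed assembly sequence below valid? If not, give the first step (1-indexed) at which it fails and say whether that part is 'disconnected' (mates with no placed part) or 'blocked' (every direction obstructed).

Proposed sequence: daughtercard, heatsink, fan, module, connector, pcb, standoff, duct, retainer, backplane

Valid

1. daughtercard@(-1, 1) [-x clear] — {daughtercard}
2. heatsink@(-1, 0) [-y clear] — {daughtercard, heatsink}
3. fan@(0, 0) [+y clear] — {daughtercard, fan, heatsink}
4. module@(1, 0) [+x clear] — {daughtercard, fan, heatsink, module}
5. connector@(1, 1) [+x clear] — {connector, daughtercard, fan, heatsink, module}
6. pcb@(1, 2) [+x clear] — {connector, daughtercard, fan, heatsink, module, pcb}
7. standoff@(2, 1) [+y clear] — {connector, daughtercard, fan, heatsink, module, pcb, standoff}
8. duct@(2, 2) [+x clear] — {connector, daughtercard, duct, fan, heatsink, module, pcb, standoff}
9. retainer@(0, 1) [+y clear] — {connector, daughtercard, duct, fan, heatsink, module, pcb, retainer, standoff}
10. backplane@(0, 2) [-x clear] — {backplane, connector, daughtercard, duct, fan, heatsink, module, pcb, retainer, standoff}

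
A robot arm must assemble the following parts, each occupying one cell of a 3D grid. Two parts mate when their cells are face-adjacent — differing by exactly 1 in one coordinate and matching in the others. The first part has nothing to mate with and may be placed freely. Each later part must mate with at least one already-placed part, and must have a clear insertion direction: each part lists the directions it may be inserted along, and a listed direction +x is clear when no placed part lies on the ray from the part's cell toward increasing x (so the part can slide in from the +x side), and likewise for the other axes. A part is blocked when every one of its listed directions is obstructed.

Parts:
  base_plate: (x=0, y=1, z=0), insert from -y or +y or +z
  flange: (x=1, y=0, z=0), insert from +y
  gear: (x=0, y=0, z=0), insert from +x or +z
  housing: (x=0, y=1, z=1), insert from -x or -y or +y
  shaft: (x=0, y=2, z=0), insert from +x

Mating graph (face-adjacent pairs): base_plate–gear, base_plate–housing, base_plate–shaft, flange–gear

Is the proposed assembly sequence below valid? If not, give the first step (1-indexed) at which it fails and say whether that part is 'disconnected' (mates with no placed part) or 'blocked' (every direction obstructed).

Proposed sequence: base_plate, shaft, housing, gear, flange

Valid

1. base_plate@(0, 1, 0) [-y clear] — {base_plate}
2. shaft@(0, 2, 0) [+x clear] — {base_plate, shaft}
3. housing@(0, 1, 1) [-x clear] — {base_plate, housing, shaft}
4. gear@(0, 0, 0) [+x clear] — {base_plate, gear, housing, shaft}
5. flange@(1, 0, 0) [+y clear] — {base_plate, flange, gear, housing, shaft}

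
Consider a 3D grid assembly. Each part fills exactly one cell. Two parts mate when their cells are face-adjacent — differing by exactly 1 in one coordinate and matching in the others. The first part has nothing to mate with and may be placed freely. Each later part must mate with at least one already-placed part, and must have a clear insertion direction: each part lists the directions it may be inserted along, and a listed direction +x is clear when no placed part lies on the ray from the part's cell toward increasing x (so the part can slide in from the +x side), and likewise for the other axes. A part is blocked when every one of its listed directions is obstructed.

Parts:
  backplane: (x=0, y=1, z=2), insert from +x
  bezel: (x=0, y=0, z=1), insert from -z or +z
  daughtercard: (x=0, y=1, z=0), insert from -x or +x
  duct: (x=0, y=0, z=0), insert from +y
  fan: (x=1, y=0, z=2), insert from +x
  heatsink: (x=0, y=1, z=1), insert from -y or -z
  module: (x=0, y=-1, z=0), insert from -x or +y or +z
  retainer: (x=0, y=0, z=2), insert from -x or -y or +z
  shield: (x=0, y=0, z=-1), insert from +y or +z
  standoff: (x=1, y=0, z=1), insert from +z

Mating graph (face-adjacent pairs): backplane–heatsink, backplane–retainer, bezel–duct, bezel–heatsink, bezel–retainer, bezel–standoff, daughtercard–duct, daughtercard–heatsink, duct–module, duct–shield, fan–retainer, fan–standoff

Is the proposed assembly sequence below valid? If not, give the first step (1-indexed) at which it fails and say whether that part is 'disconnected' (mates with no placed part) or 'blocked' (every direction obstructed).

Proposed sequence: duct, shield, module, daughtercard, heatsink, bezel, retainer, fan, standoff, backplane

Invalid at step 9 (blocked)

1. duct@(0, 0, 0) [+y clear] — {duct}
2. shield@(0, 0, -1) [+y clear] — {duct, shield}
3. module@(0, -1, 0) [-x clear] — {duct, module, shield}
4. daughtercard@(0, 1, 0) [-x clear] — {daughtercard, duct, module, shield}
5. heatsink@(0, 1, 1) [-y clear] — {daughtercard, duct, heatsink, module, shield}
6. bezel@(0, 0, 1) [+z clear] — {bezel, daughtercard, duct, heatsink, module, shield}
7. retainer@(0, 0, 2) [-x clear] — {bezel, daughtercard, duct, heatsink, module, retainer, shield}
8. fan@(1, 0, 2) [+x clear] — {bezel, daughtercard, duct, fan, heatsink, module, retainer, shield}
9. standoff@(1, 0, 1) — +z all obstructed ⇒ blocked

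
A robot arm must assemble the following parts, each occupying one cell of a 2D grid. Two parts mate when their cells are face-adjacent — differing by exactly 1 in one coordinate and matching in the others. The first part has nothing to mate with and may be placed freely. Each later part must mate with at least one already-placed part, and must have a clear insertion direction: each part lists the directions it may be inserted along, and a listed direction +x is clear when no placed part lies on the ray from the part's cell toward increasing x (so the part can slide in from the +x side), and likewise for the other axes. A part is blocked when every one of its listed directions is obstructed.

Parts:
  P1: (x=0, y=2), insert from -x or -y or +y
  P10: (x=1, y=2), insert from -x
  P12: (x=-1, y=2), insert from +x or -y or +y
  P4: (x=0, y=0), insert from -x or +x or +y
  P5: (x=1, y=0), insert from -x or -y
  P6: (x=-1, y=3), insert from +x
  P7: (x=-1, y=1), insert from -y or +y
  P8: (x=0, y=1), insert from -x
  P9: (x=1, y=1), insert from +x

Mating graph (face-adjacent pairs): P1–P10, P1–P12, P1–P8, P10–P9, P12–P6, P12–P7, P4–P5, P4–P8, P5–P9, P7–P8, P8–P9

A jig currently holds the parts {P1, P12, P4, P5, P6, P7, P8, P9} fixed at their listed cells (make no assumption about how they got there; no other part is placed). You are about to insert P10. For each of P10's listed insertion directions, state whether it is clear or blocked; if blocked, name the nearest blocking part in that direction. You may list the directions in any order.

-x: nearest on ray is P1@(0, 2) ⇒ blocked

-x: blocked by P1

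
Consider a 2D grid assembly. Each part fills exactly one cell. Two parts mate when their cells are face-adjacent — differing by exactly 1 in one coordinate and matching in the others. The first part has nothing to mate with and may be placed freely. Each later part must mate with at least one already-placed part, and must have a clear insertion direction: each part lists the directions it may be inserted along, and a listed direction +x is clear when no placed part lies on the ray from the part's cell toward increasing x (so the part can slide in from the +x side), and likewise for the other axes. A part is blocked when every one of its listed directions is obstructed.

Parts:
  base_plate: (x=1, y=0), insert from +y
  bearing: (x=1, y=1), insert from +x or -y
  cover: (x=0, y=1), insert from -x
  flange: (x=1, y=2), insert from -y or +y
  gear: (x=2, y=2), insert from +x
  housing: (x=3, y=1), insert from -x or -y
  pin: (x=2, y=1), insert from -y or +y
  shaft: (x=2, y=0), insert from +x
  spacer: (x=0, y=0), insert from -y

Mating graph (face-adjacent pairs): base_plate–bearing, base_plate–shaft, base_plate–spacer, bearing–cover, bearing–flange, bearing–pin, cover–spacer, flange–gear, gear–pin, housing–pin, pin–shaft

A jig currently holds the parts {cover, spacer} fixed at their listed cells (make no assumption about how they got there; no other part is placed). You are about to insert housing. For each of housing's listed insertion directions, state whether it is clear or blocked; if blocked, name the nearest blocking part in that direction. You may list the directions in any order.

-x: nearest on ray is cover@(0, 1) ⇒ blocked
-y: ray from housing(3, 1) has no placed part ⇒ clear

-x: blocked by cover; -y: clear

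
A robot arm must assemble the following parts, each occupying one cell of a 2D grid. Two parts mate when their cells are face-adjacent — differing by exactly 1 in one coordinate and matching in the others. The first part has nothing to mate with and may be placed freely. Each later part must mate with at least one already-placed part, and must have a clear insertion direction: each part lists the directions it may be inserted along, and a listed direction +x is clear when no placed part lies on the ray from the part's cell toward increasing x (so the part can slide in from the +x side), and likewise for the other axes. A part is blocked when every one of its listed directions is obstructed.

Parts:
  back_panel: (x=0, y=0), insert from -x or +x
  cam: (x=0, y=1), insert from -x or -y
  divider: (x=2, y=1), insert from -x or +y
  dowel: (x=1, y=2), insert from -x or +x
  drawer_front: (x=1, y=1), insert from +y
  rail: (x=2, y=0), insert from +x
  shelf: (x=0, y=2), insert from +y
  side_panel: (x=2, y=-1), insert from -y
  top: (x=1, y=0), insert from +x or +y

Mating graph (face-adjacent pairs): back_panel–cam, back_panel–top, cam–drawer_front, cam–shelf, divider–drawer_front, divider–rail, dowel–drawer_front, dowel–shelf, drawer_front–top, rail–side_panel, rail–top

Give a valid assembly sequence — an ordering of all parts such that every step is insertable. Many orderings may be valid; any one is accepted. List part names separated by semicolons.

1. side_panel@(2, -1) [-y clear] — {side_panel}
2. rail@(2, 0) [+x clear] — {rail, side_panel}
3. divider@(2, 1) [-x clear] — {divider, rail, side_panel}
4. top@(1, 0) [+y clear] — {divider, rail, side_panel, top}
5. drawer_front@(1, 1) [+y clear] — {divider, drawer_front, rail, side_panel, top}
6. cam@(0, 1) [-x clear] — {cam, divider, drawer_front, rail, side_panel, top}
7. shelf@(0, 2) [+y clear] — {cam, divider, drawer_front, rail, shelf, side_panel, top}
8. dowel@(1, 2) [+x clear] — {cam, divider, dowel, drawer_front, rail, shelf, side_panel, top}
9. back_panel@(0, 0) [-x clear] — {back_panel, cam, divider, dowel, drawer_front, rail, shelf, side_panel, top}

side_panel; rail; divider; top; drawer_front; cam; shelf; dowel; back_panel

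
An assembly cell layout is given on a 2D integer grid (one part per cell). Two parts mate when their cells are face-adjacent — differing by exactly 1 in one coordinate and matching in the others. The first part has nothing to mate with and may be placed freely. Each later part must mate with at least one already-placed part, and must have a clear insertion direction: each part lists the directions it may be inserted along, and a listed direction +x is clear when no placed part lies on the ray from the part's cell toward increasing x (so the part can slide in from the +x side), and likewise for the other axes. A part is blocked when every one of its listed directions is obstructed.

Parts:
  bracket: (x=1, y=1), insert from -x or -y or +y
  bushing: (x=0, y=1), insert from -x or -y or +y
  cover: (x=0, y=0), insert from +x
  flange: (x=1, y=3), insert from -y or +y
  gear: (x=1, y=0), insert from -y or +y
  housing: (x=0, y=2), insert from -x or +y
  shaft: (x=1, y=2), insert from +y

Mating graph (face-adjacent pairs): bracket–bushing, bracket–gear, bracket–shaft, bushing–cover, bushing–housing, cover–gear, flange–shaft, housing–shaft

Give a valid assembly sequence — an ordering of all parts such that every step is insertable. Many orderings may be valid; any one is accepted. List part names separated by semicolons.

shaft; housing; bushing; bracket; cover; gear; flange

1. shaft@(1, 2) [+y clear] — {shaft}
2. housing@(0, 2) [-x clear] — {housing, shaft}
3. bushing@(0, 1) [-x clear] — {bushing, housing, shaft}
4. bracket@(1, 1) [-y clear] — {bracket, bushing, housing, shaft}
5. cover@(0, 0) [+x clear] — {bracket, bushing, cover, housing, shaft}
6. gear@(1, 0) [-y clear] — {bracket, bushing, cover, gear, housing, shaft}
7. flange@(1, 3) [+y clear] — {bracket, bushing, cover, flange, gear, housing, shaft}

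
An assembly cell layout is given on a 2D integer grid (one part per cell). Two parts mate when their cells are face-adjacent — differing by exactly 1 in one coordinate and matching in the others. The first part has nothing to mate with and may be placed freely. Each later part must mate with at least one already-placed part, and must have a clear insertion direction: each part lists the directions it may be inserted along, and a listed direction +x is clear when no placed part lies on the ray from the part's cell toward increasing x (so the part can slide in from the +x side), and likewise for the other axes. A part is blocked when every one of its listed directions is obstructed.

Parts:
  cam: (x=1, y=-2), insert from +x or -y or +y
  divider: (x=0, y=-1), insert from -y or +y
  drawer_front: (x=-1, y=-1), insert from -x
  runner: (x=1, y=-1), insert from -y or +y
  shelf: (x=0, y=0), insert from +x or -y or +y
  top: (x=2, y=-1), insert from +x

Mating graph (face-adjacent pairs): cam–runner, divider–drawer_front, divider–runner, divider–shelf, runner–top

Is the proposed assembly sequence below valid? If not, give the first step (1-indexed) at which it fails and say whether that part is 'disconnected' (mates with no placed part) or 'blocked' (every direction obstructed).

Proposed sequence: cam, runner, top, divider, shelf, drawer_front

1. cam@(1, -2) [+x clear] — {cam}
2. runner@(1, -1) [+y clear] — {cam, runner}
3. top@(2, -1) [+x clear] — {cam, runner, top}
4. divider@(0, -1) [-y clear] — {cam, divider, runner, top}
5. shelf@(0, 0) [+x clear] — {cam, divider, runner, shelf, top}
6. drawer_front@(-1, -1) [-x clear] — {cam, divider, drawer_front, runner, shelf, top}

Valid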